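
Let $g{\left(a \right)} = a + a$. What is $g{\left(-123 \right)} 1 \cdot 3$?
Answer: $-738$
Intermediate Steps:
$g{\left(a \right)} = 2 a$
$g{\left(-123 \right)} 1 \cdot 3 = 2 \left(-123\right) 1 \cdot 3 = \left(-246\right) 3 = -738$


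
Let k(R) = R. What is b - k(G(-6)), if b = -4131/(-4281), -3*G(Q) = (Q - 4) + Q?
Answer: -18701/4281 ≈ -4.3684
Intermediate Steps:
G(Q) = 4/3 - 2*Q/3 (G(Q) = -((Q - 4) + Q)/3 = -((-4 + Q) + Q)/3 = -(-4 + 2*Q)/3 = 4/3 - 2*Q/3)
b = 1377/1427 (b = -4131*(-1/4281) = 1377/1427 ≈ 0.96496)
b - k(G(-6)) = 1377/1427 - (4/3 - 2/3*(-6)) = 1377/1427 - (4/3 + 4) = 1377/1427 - 1*16/3 = 1377/1427 - 16/3 = -18701/4281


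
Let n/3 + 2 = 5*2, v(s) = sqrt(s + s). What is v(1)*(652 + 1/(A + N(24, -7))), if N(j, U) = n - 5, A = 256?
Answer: 179301*sqrt(2)/275 ≈ 922.07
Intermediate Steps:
v(s) = sqrt(2)*sqrt(s) (v(s) = sqrt(2*s) = sqrt(2)*sqrt(s))
n = 24 (n = -6 + 3*(5*2) = -6 + 3*10 = -6 + 30 = 24)
N(j, U) = 19 (N(j, U) = 24 - 5 = 19)
v(1)*(652 + 1/(A + N(24, -7))) = (sqrt(2)*sqrt(1))*(652 + 1/(256 + 19)) = (sqrt(2)*1)*(652 + 1/275) = sqrt(2)*(652 + 1/275) = sqrt(2)*(179301/275) = 179301*sqrt(2)/275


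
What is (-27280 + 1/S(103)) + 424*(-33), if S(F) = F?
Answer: -4251015/103 ≈ -41272.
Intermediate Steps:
(-27280 + 1/S(103)) + 424*(-33) = (-27280 + 1/103) + 424*(-33) = (-27280 + 1/103) - 13992 = -2809839/103 - 13992 = -4251015/103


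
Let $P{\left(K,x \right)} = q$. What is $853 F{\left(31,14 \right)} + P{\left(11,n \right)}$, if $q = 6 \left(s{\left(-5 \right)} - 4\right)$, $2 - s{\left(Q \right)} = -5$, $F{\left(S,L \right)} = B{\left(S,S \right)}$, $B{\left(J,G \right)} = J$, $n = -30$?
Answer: $26461$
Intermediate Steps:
$F{\left(S,L \right)} = S$
$s{\left(Q \right)} = 7$ ($s{\left(Q \right)} = 2 - -5 = 2 + 5 = 7$)
$q = 18$ ($q = 6 \left(7 - 4\right) = 6 \cdot 3 = 18$)
$P{\left(K,x \right)} = 18$
$853 F{\left(31,14 \right)} + P{\left(11,n \right)} = 853 \cdot 31 + 18 = 26443 + 18 = 26461$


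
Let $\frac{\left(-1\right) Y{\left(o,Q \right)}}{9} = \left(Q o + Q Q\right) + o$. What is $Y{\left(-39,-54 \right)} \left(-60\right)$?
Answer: $2690820$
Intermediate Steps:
$Y{\left(o,Q \right)} = - 9 o - 9 Q^{2} - 9 Q o$ ($Y{\left(o,Q \right)} = - 9 \left(\left(Q o + Q Q\right) + o\right) = - 9 \left(\left(Q o + Q^{2}\right) + o\right) = - 9 \left(\left(Q^{2} + Q o\right) + o\right) = - 9 \left(o + Q^{2} + Q o\right) = - 9 o - 9 Q^{2} - 9 Q o$)
$Y{\left(-39,-54 \right)} \left(-60\right) = \left(\left(-9\right) \left(-39\right) - 9 \left(-54\right)^{2} - \left(-486\right) \left(-39\right)\right) \left(-60\right) = \left(351 - 26244 - 18954\right) \left(-60\right) = \left(-44847\right) \left(-60\right) = 2690820$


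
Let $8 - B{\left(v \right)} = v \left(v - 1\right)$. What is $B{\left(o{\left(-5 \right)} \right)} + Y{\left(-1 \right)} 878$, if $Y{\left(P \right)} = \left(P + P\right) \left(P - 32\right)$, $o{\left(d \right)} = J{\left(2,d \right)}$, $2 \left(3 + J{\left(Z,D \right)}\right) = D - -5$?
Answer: $57944$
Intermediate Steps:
$J{\left(Z,D \right)} = - \frac{1}{2} + \frac{D}{2}$ ($J{\left(Z,D \right)} = -3 + \frac{D - -5}{2} = -3 + \frac{D + 5}{2} = -3 + \frac{5 + D}{2} = -3 + \left(\frac{5}{2} + \frac{D}{2}\right) = - \frac{1}{2} + \frac{D}{2}$)
$o{\left(d \right)} = - \frac{1}{2} + \frac{d}{2}$
$Y{\left(P \right)} = 2 P \left(-32 + P\right)$
$B{\left(v \right)} = 8 - v \left(-1 + v\right)$ ($B{\left(v \right)} = 8 - v \left(v - 1\right) = 8 - v \left(-1 + v\right)$)
$B{\left(o{\left(-5 \right)} \right)} + Y{\left(-1 \right)} 878 = \left(8 + \left(- \frac{1}{2} + \frac{1}{2} \left(-5\right)\right) - \left(- \frac{1}{2} + \frac{1}{2} \left(-5\right)\right)^{2}\right) + 2 \left(-1\right) \left(-32 - 1\right) 878 = \left(8 - 3 - \left(- \frac{1}{2} - \frac{5}{2}\right)^{2}\right) + 2 \left(-1\right) \left(-33\right) 878 = \left(8 - 3 - \left(-3\right)^{2}\right) + 66 \cdot 878 = \left(8 - 3 - 9\right) + 57948 = -4 + 57948 = 57944$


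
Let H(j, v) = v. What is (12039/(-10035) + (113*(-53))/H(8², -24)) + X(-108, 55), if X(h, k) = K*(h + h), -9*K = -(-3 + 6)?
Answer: 4718911/26760 ≈ 176.34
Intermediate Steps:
K = ⅓ (K = -(-1)*(-3 + 6)/9 = -(-1)*3/9 = -⅑*(-3) = ⅓ ≈ 0.33333)
X(h, k) = 2*h/3 (X(h, k) = (h + h)/3 = (2*h)/3 = 2*h/3)
(12039/(-10035) + (113*(-53))/H(8², -24)) + X(-108, 55) = (12039/(-10035) + (113*(-53))/(-24)) + (⅔)*(-108) = (12039*(-1/10035) - 5989*(-1/24)) - 72 = (-4013/3345 + 5989/24) - 72 = 6645631/26760 - 72 = 4718911/26760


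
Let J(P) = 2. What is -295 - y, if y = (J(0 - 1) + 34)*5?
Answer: -475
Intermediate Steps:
y = 180 (y = (2 + 34)*5 = 36*5 = 180)
-295 - y = -295 - 1*180 = -295 - 180 = -475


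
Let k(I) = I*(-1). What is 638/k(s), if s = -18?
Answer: 319/9 ≈ 35.444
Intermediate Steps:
k(I) = -I
638/k(s) = 638/((-1*(-18))) = 638/18 = 638*(1/18) = 319/9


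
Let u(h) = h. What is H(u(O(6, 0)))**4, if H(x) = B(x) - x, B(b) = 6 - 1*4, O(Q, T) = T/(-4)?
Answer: 16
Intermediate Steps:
O(Q, T) = -T/4 (O(Q, T) = T*(-1/4) = -T/4)
B(b) = 2 (B(b) = 6 - 4 = 2)
H(x) = 2 - x
H(u(O(6, 0)))**4 = (2 - (-1)*0/4)**4 = (2 - 1*0)**4 = (2 + 0)**4 = 2**4 = 16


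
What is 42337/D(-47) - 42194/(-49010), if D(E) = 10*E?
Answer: -205510519/2303470 ≈ -89.218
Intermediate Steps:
42337/D(-47) - 42194/(-49010) = 42337/((10*(-47))) - 42194/(-49010) = 42337/(-470) - 42194*(-1/49010) = 42337*(-1/470) + 21097/24505 = -42337/470 + 21097/24505 = -205510519/2303470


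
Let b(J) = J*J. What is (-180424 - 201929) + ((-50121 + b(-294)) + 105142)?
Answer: -240896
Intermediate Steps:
b(J) = J²
(-180424 - 201929) + ((-50121 + b(-294)) + 105142) = (-180424 - 201929) + ((-50121 + (-294)²) + 105142) = -382353 + ((-50121 + 86436) + 105142) = -382353 + (36315 + 105142) = -382353 + 141457 = -240896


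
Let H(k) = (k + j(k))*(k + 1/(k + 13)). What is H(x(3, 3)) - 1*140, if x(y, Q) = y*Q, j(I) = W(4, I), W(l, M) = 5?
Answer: -147/11 ≈ -13.364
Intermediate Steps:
j(I) = 5
x(y, Q) = Q*y
H(k) = (5 + k)*(k + 1/(13 + k)) (H(k) = (k + 5)*(k + 1/(k + 13)) = (5 + k)*(k + 1/(13 + k)))
H(x(3, 3)) - 1*140 = (5 + (3*3)**3 + 18*(3*3)**2 + 66*(3*3))/(13 + 3*3) - 1*140 = (5 + 9**3 + 18*9**2 + 66*9)/(13 + 9) - 140 = (5 + 729 + 18*81 + 594)/22 - 140 = (5 + 729 + 1458 + 594)/22 - 140 = (1/22)*2786 - 140 = 1393/11 - 140 = -147/11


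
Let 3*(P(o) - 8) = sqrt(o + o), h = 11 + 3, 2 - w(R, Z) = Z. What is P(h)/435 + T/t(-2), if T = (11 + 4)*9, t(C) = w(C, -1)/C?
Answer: -39142/435 + 2*sqrt(7)/1305 ≈ -89.978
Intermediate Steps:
w(R, Z) = 2 - Z
t(C) = 3/C (t(C) = (2 - 1*(-1))/C = (2 + 1)/C = 3/C)
h = 14
T = 135 (T = 15*9 = 135)
P(o) = 8 + sqrt(2)*sqrt(o)/3 (P(o) = 8 + sqrt(o + o)/3 = 8 + sqrt(2*o)/3 = 8 + (sqrt(2)*sqrt(o))/3 = 8 + sqrt(2)*sqrt(o)/3)
P(h)/435 + T/t(-2) = (8 + sqrt(2)*sqrt(14)/3)/435 + 135/((3/(-2))) = (8 + 2*sqrt(7)/3)*(1/435) + 135/((3*(-1/2))) = (8/435 + 2*sqrt(7)/1305) + 135/(-3/2) = (8/435 + 2*sqrt(7)/1305) + 135*(-2/3) = (8/435 + 2*sqrt(7)/1305) - 90 = -39142/435 + 2*sqrt(7)/1305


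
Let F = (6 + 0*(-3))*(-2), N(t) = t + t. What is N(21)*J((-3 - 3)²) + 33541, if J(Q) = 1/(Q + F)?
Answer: 134171/4 ≈ 33543.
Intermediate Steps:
N(t) = 2*t
F = -12 (F = (6 + 0)*(-2) = 6*(-2) = -12)
J(Q) = 1/(-12 + Q) (J(Q) = 1/(Q - 12) = 1/(-12 + Q))
N(21)*J((-3 - 3)²) + 33541 = (2*21)/(-12 + (-3 - 3)²) + 33541 = 42/(-12 + (-6)²) + 33541 = 42/(-12 + 36) + 33541 = 42/24 + 33541 = 42*(1/24) + 33541 = 7/4 + 33541 = 134171/4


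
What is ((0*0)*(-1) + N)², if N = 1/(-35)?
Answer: 1/1225 ≈ 0.00081633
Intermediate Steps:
N = -1/35 ≈ -0.028571
((0*0)*(-1) + N)² = ((0*0)*(-1) - 1/35)² = (0*(-1) - 1/35)² = (0 - 1/35)² = (-1/35)² = 1/1225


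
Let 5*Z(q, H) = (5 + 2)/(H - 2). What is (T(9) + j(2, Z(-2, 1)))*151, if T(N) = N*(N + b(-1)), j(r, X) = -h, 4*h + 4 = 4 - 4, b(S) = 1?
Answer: 13741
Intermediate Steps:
Z(q, H) = 7/(5*(-2 + H)) (Z(q, H) = ((5 + 2)/(H - 2))/5 = (7/(-2 + H))/5 = 7/(5*(-2 + H)))
h = -1 (h = -1 + (4 - 4)/4 = -1 + (¼)*0 = -1 + 0 = -1)
j(r, X) = 1 (j(r, X) = -1*(-1) = 1)
T(N) = N*(1 + N) (T(N) = N*(N + 1) = N*(1 + N))
(T(9) + j(2, Z(-2, 1)))*151 = (9*(1 + 9) + 1)*151 = (9*10 + 1)*151 = (90 + 1)*151 = 91*151 = 13741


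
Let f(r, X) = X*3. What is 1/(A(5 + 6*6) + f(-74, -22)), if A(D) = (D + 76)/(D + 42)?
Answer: -83/5361 ≈ -0.015482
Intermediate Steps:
A(D) = (76 + D)/(42 + D)
f(r, X) = 3*X
1/(A(5 + 6*6) + f(-74, -22)) = 1/((76 + (5 + 6*6))/(42 + (5 + 6*6)) + 3*(-22)) = 1/((76 + (5 + 36))/(42 + (5 + 36)) - 66) = 1/((76 + 41)/(42 + 41) - 66) = 1/(117/83 - 66) = 1/(-5361/83) = -83/5361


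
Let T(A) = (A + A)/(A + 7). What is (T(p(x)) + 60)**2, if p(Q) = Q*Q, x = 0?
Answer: 3600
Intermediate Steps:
p(Q) = Q**2
T(A) = 2*A/(7 + A) (T(A) = (2*A)/(7 + A) = 2*A/(7 + A))
(T(p(x)) + 60)**2 = (2*0**2/(7 + 0**2) + 60)**2 = (2*0/(7 + 0) + 60)**2 = (2*0/7 + 60)**2 = (2*0*(1/7) + 60)**2 = (0 + 60)**2 = 60**2 = 3600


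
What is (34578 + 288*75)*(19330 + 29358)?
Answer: 2735194464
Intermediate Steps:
(34578 + 288*75)*(19330 + 29358) = (34578 + 21600)*48688 = 56178*48688 = 2735194464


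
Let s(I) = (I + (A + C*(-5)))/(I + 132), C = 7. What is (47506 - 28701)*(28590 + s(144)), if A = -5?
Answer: 37097300480/69 ≈ 5.3764e+8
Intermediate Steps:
s(I) = (-40 + I)/(132 + I) (s(I) = (I + (-5 + 7*(-5)))/(I + 132) = (I + (-5 - 35))/(132 + I) = (I - 40)/(132 + I) = (-40 + I)/(132 + I))
(47506 - 28701)*(28590 + s(144)) = (47506 - 28701)*(28590 + (-40 + 144)/(132 + 144)) = 18805*(28590 + 104/276) = 18805*(28590 + (1/276)*104) = 18805*(28590 + 26/69) = 18805*(1972736/69) = 37097300480/69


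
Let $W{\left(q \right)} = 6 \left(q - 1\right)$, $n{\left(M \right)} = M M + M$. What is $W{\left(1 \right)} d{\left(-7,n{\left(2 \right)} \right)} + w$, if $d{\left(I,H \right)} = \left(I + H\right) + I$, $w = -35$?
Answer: $-35$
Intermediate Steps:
$n{\left(M \right)} = M + M^{2}$ ($n{\left(M \right)} = M^{2} + M = M + M^{2}$)
$W{\left(q \right)} = -6 + 6 q$ ($W{\left(q \right)} = 6 \left(-1 + q\right) = -6 + 6 q$)
$d{\left(I,H \right)} = H + 2 I$ ($d{\left(I,H \right)} = \left(H + I\right) + I = H + 2 I$)
$W{\left(1 \right)} d{\left(-7,n{\left(2 \right)} \right)} + w = \left(-6 + 6 \cdot 1\right) \left(2 \left(1 + 2\right) + 2 \left(-7\right)\right) - 35 = \left(-6 + 6\right) \left(2 \cdot 3 - 14\right) - 35 = 0 \left(6 - 14\right) - 35 = 0 \left(-8\right) - 35 = 0 - 35 = -35$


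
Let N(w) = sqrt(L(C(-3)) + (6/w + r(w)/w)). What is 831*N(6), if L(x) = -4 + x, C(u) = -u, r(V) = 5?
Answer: 277*sqrt(30)/2 ≈ 758.60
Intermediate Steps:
N(w) = sqrt(-1 + 11/w) (N(w) = sqrt((-4 - 1*(-3)) + (6/w + 5/w)) = sqrt((-4 + 3) + 11/w) = sqrt(-1 + 11/w))
831*N(6) = 831*sqrt((11 - 1*6)/6) = 831*sqrt((11 - 6)/6) = 831*sqrt((1/6)*5) = 831*sqrt(5/6) = 831*(sqrt(30)/6) = 277*sqrt(30)/2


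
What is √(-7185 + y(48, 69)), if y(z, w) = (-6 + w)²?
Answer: 4*I*√201 ≈ 56.71*I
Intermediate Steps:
√(-7185 + y(48, 69)) = √(-7185 + (-6 + 69)²) = √(-7185 + 63²) = √(-7185 + 3969) = √(-3216) = 4*I*√201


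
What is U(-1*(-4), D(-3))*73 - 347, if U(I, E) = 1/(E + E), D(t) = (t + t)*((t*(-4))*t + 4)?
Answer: -133175/384 ≈ -346.81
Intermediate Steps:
D(t) = 2*t*(4 - 4*t²) (D(t) = (2*t)*((-4*t)*t + 4) = (2*t)*(-4*t² + 4) = (2*t)*(4 - 4*t²) = 2*t*(4 - 4*t²))
U(I, E) = 1/(2*E)
U(-1*(-4), D(-3))*73 - 347 = (1/(2*((8*(-3)*(1 - 1*(-3)²)))))*73 - 347 = (1/(2*((8*(-3)*(1 - 1*9)))))*73 - 347 = (1/(2*((8*(-3)*(1 - 9)))))*73 - 347 = (1/(2*((8*(-3)*(-8)))))*73 - 347 = ((½)/192)*73 - 347 = ((½)*(1/192))*73 - 347 = (1/384)*73 - 347 = 73/384 - 347 = -133175/384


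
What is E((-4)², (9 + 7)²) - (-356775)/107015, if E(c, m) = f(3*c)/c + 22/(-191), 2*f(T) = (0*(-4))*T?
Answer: 13157939/4087973 ≈ 3.2187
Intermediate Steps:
f(T) = 0 (f(T) = ((0*(-4))*T)/2 = (0*T)/2 = (½)*0 = 0)
E(c, m) = -22/191 (E(c, m) = 0/c + 22/(-191) = 0 + 22*(-1/191) = 0 - 22/191 = -22/191)
E((-4)², (9 + 7)²) - (-356775)/107015 = -22/191 - (-356775)/107015 = -22/191 - 1*(-71355/21403) = -22/191 + 71355/21403 = 13157939/4087973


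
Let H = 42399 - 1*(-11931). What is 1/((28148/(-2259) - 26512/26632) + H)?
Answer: 7520211/408471872612 ≈ 1.8411e-5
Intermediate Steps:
H = 54330 (H = 42399 + 11931 = 54330)
1/((28148/(-2259) - 26512/26632) + H) = 1/((28148/(-2259) - 26512/26632) + 54330) = 1/((28148*(-1/2259) - 26512*1/26632) + 54330) = 1/((-28148/2259 - 3314/3329) + 54330) = 1/(-101191018/7520211 + 54330) = 1/(408471872612/7520211) = 7520211/408471872612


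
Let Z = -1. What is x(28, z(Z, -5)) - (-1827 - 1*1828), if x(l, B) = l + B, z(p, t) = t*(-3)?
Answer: 3698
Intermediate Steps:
z(p, t) = -3*t
x(l, B) = B + l
x(28, z(Z, -5)) - (-1827 - 1*1828) = (-3*(-5) + 28) - (-1827 - 1*1828) = (15 + 28) - (-1827 - 1828) = 43 - 1*(-3655) = 43 + 3655 = 3698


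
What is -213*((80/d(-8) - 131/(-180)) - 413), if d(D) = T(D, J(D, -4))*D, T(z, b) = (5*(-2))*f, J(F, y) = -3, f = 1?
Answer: 5256059/60 ≈ 87601.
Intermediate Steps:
T(z, b) = -10 (T(z, b) = (5*(-2))*1 = -10*1 = -10)
d(D) = -10*D
-213*((80/d(-8) - 131/(-180)) - 413) = -213*((80/((-10*(-8))) - 131/(-180)) - 413) = -213*((80/80 - 131*(-1/180)) - 413) = -213*((80*(1/80) + 131/180) - 413) = -213*((1 + 131/180) - 413) = -213*(311/180 - 413) = -213*(-74029/180) = 5256059/60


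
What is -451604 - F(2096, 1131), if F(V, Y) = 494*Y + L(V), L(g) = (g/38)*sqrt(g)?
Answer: -1010318 - 4192*sqrt(131)/19 ≈ -1.0128e+6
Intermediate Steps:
L(g) = g**(3/2)/38 (L(g) = (g*(1/38))*sqrt(g) = (g/38)*sqrt(g) = g**(3/2)/38)
F(V, Y) = 494*Y + V**(3/2)/38
-451604 - F(2096, 1131) = -451604 - (494*1131 + 2096**(3/2)/38) = -451604 - (558714 + (8384*sqrt(131))/38) = -451604 - (558714 + 4192*sqrt(131)/19) = -451604 + (-558714 - 4192*sqrt(131)/19) = -1010318 - 4192*sqrt(131)/19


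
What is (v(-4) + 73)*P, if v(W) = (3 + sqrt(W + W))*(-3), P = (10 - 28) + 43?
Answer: 1600 - 150*I*sqrt(2) ≈ 1600.0 - 212.13*I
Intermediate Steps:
P = 25 (P = -18 + 43 = 25)
v(W) = -9 - 3*sqrt(2)*sqrt(W) (v(W) = (3 + sqrt(2*W))*(-3) = (3 + sqrt(2)*sqrt(W))*(-3) = -9 - 3*sqrt(2)*sqrt(W))
(v(-4) + 73)*P = ((-9 - 3*sqrt(2)*sqrt(-4)) + 73)*25 = ((-9 - 3*sqrt(2)*2*I) + 73)*25 = ((-9 - 6*I*sqrt(2)) + 73)*25 = (64 - 6*I*sqrt(2))*25 = 1600 - 150*I*sqrt(2)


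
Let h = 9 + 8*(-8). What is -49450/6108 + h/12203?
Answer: -301887145/37267962 ≈ -8.1004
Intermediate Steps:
h = -55 (h = 9 - 64 = -55)
-49450/6108 + h/12203 = -49450/6108 - 55/12203 = -49450*1/6108 - 55*1/12203 = -24725/3054 - 55/12203 = -301887145/37267962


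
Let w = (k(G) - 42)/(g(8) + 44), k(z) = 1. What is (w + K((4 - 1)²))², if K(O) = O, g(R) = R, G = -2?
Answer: 182329/2704 ≈ 67.429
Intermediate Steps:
w = -41/52 (w = (1 - 42)/(8 + 44) = -41/52 ≈ -0.78846)
(w + K((4 - 1)²))² = (-41/52 + (4 - 1)²)² = (-41/52 + 3²)² = (-41/52 + 9)² = (427/52)² = 182329/2704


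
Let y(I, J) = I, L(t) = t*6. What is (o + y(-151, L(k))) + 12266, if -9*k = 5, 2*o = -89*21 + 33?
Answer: 11197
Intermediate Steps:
o = -918 (o = (-89*21 + 33)/2 = (-1869 + 33)/2 = (½)*(-1836) = -918)
k = -5/9 (k = -⅑*5 = -5/9 ≈ -0.55556)
L(t) = 6*t
(o + y(-151, L(k))) + 12266 = (-918 - 151) + 12266 = -1069 + 12266 = 11197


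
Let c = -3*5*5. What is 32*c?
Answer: -2400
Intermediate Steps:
c = -75 (c = -15*5 = -75)
32*c = 32*(-75) = -2400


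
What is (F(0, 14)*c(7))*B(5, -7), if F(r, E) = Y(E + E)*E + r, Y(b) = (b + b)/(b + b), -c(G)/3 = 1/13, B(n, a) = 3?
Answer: -126/13 ≈ -9.6923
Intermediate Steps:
c(G) = -3/13
Y(b) = 1 (Y(b) = (2*b)/((2*b)) = (2*b)*(1/(2*b)) = 1)
F(r, E) = E + r (F(r, E) = 1*E + r = E + r)
(F(0, 14)*c(7))*B(5, -7) = ((14 + 0)*(-3/13))*3 = (14*(-3/13))*3 = -42/13*3 = -126/13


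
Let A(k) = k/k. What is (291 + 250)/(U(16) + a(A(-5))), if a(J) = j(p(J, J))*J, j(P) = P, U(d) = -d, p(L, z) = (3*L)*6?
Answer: 541/2 ≈ 270.50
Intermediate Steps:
p(L, z) = 18*L
A(k) = 1
a(J) = 18*J² (a(J) = (18*J)*J = 18*J²)
(291 + 250)/(U(16) + a(A(-5))) = (291 + 250)/(-1*16 + 18*1²) = 541/(-16 + 18*1) = 541/(-16 + 18) = 541/2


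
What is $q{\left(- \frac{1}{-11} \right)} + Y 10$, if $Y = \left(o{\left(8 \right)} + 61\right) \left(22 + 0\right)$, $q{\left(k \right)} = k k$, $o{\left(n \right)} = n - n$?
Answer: $\frac{1623821}{121} \approx 13420.0$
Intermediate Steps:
$o{\left(n \right)} = 0$
$q{\left(k \right)} = k^{2}$
$Y = 1342$ ($Y = \left(0 + 61\right) \left(22 + 0\right) = 61 \cdot 22 = 1342$)
$q{\left(- \frac{1}{-11} \right)} + Y 10 = \left(- \frac{1}{-11}\right)^{2} + 1342 \cdot 10 = \left(\left(-1\right) \left(- \frac{1}{11}\right)\right)^{2} + 13420 = \left(\frac{1}{11}\right)^{2} + 13420 = \frac{1}{121} + 13420 = \frac{1623821}{121}$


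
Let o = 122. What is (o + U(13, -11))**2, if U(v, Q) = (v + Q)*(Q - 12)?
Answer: 5776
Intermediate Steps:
U(v, Q) = (-12 + Q)*(Q + v) (U(v, Q) = (Q + v)*(-12 + Q) = (-12 + Q)*(Q + v))
(o + U(13, -11))**2 = (122 + ((-11)**2 - 12*(-11) - 12*13 - 11*13))**2 = (122 + (121 + 132 - 156 - 143))**2 = (122 - 46)**2 = 76**2 = 5776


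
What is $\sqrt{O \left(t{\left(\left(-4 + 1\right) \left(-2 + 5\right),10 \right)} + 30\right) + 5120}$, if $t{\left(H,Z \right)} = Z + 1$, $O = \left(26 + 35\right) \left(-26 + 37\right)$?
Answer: $\sqrt{32631} \approx 180.64$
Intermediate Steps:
$O = 671$ ($O = 61 \cdot 11 = 671$)
$t{\left(H,Z \right)} = 1 + Z$
$\sqrt{O \left(t{\left(\left(-4 + 1\right) \left(-2 + 5\right),10 \right)} + 30\right) + 5120} = \sqrt{671 \left(\left(1 + 10\right) + 30\right) + 5120} = \sqrt{671 \left(11 + 30\right) + 5120} = \sqrt{671 \cdot 41 + 5120} = \sqrt{27511 + 5120} = \sqrt{32631}$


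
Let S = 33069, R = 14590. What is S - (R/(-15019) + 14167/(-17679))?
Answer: 8780981385952/265520901 ≈ 33071.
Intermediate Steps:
S - (R/(-15019) + 14167/(-17679)) = 33069 - (14590/(-15019) + 14167/(-17679)) = 33069 - (14590*(-1/15019) + 14167*(-1/17679)) = 33069 - (-14590/15019 - 14167/17679) = 33069 - 1*(-470710783/265520901) = 33069 + 470710783/265520901 = 8780981385952/265520901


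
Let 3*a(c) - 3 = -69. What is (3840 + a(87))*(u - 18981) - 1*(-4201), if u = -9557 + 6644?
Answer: -83587091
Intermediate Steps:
u = -2913
a(c) = -22 (a(c) = 1 + (⅓)*(-69) = 1 - 23 = -22)
(3840 + a(87))*(u - 18981) - 1*(-4201) = (3840 - 22)*(-2913 - 18981) - 1*(-4201) = 3818*(-21894) + 4201 = -83591292 + 4201 = -83587091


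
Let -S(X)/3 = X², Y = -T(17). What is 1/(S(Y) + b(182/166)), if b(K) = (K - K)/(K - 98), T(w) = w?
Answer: -1/867 ≈ -0.0011534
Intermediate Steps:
b(K) = 0 (b(K) = 0/(-98 + K) = 0)
Y = -17 (Y = -1*17 = -17)
S(X) = -3*X²
1/(S(Y) + b(182/166)) = 1/(-3*(-17)² + 0) = 1/(-3*289 + 0) = 1/(-867 + 0) = 1/(-867) = -1/867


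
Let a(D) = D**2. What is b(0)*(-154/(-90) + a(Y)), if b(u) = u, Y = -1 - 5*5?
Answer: 0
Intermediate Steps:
Y = -26 (Y = -1 - 25 = -26)
b(0)*(-154/(-90) + a(Y)) = 0*(-154/(-90) + (-26)**2) = 0*(-154*(-1/90) + 676) = 0*(77/45 + 676) = 0*(30497/45) = 0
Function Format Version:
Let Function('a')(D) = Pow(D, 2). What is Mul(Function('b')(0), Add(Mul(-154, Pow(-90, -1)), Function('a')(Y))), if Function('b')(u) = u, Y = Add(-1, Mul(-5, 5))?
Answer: 0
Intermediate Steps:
Y = -26 (Y = Add(-1, -25) = -26)
Mul(Function('b')(0), Add(Mul(-154, Pow(-90, -1)), Function('a')(Y))) = Mul(0, Add(Mul(-154, Pow(-90, -1)), Pow(-26, 2))) = Mul(0, Add(Mul(-154, Rational(-1, 90)), 676)) = Mul(0, Add(Rational(77, 45), 676)) = Mul(0, Rational(30497, 45)) = 0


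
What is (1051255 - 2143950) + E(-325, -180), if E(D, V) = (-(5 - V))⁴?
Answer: 1170257930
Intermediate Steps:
E(D, V) = (-5 + V)⁴
(1051255 - 2143950) + E(-325, -180) = (1051255 - 2143950) + (-5 - 180)⁴ = -1092695 + (-185)⁴ = -1092695 + 1171350625 = 1170257930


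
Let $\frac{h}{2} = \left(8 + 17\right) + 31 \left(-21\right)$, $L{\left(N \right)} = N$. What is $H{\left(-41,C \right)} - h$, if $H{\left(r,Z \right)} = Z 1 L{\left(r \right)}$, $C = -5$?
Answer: $1457$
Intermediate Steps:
$H{\left(r,Z \right)} = Z r$ ($H{\left(r,Z \right)} = Z 1 r = Z r$)
$h = -1252$ ($h = 2 \left(\left(8 + 17\right) + 31 \left(-21\right)\right) = 2 \left(25 - 651\right) = 2 \left(-626\right) = -1252$)
$H{\left(-41,C \right)} - h = \left(-5\right) \left(-41\right) - -1252 = 205 + 1252 = 1457$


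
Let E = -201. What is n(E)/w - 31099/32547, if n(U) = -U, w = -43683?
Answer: -455013188/473916867 ≈ -0.96011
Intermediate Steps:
n(E)/w - 31099/32547 = -1*(-201)/(-43683) - 31099/32547 = 201*(-1/43683) - 31099*1/32547 = -67/14561 - 31099/32547 = -455013188/473916867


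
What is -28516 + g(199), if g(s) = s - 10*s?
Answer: -30307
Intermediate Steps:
g(s) = -9*s (g(s) = s - 10*s = -9*s)
-28516 + g(199) = -28516 - 9*199 = -28516 - 1791 = -30307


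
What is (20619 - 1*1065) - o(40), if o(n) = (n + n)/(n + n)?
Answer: 19553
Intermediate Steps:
o(n) = 1 (o(n) = (2*n)/((2*n)) = (2*n)*(1/(2*n)) = 1)
(20619 - 1*1065) - o(40) = (20619 - 1*1065) - 1*1 = (20619 - 1065) - 1 = 19554 - 1 = 19553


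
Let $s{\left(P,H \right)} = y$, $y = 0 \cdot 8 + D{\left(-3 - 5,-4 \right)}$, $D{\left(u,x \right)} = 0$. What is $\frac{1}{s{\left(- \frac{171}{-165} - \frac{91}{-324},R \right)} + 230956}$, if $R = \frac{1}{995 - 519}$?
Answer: $\frac{1}{230956} \approx 4.3298 \cdot 10^{-6}$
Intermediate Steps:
$R = \frac{1}{476} \approx 0.0021008$
$y = 0$ ($y = 0 \cdot 8 + 0 = 0 + 0 = 0$)
$s{\left(P,H \right)} = 0$
$\frac{1}{s{\left(- \frac{171}{-165} - \frac{91}{-324},R \right)} + 230956} = \frac{1}{0 + 230956} = \frac{1}{230956}$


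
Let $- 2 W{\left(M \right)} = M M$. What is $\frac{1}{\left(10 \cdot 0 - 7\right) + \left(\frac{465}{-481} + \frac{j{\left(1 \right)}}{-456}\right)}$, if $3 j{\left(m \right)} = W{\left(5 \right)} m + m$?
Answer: $- \frac{1316016}{10473289} \approx -0.12565$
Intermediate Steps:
$W{\left(M \right)} = - \frac{M^{2}}{2}$ ($W{\left(M \right)} = - \frac{M M}{2} = - \frac{M^{2}}{2}$)
$j{\left(m \right)} = - \frac{23 m}{6}$ ($j{\left(m \right)} = \frac{- \frac{5^{2}}{2} m + m}{3} = \frac{\left(- \frac{1}{2}\right) 25 m + m}{3} = \frac{- \frac{25 m}{2} + m}{3} = \frac{\left(- \frac{23}{2}\right) m}{3} = - \frac{23 m}{6}$)
$\frac{1}{\left(10 \cdot 0 - 7\right) + \left(\frac{465}{-481} + \frac{j{\left(1 \right)}}{-456}\right)} = \frac{1}{\left(10 \cdot 0 - 7\right) + \left(\frac{465}{-481} + \frac{\left(- \frac{23}{6}\right) 1}{-456}\right)} = \frac{1}{\left(0 - 7\right) + \left(465 \left(- \frac{1}{481}\right) - - \frac{23}{2736}\right)} = \frac{1}{-7 + \left(- \frac{465}{481} + \frac{23}{2736}\right)} = \frac{1}{-7 - \frac{1261177}{1316016}} = \frac{1}{- \frac{10473289}{1316016}} = - \frac{1316016}{10473289}$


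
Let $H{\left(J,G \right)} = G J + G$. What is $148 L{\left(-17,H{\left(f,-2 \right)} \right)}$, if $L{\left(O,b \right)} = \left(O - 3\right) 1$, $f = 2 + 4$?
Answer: $-2960$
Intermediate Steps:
$f = 6$
$H{\left(J,G \right)} = G + G J$
$L{\left(O,b \right)} = -3 + O$ ($L{\left(O,b \right)} = \left(-3 + O\right) 1 = -3 + O$)
$148 L{\left(-17,H{\left(f,-2 \right)} \right)} = 148 \left(-3 - 17\right) = 148 \left(-20\right) = -2960$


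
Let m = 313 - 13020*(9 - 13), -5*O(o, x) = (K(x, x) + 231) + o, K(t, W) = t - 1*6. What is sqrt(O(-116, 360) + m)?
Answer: 2*sqrt(326870)/5 ≈ 228.69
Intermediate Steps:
K(t, W) = -6 + t (K(t, W) = t - 6 = -6 + t)
O(o, x) = -45 - o/5 - x/5 (O(o, x) = -(((-6 + x) + 231) + o)/5 = -((225 + x) + o)/5 = -(225 + o + x)/5 = -45 - o/5 - x/5)
m = 52393 (m = 313 - 13020*(-4) = 313 - 1085*(-48) = 313 + 52080 = 52393)
sqrt(O(-116, 360) + m) = sqrt((-45 - 1/5*(-116) - 1/5*360) + 52393) = sqrt((-45 + 116/5 - 72) + 52393) = sqrt(-469/5 + 52393) = sqrt(261496/5) = 2*sqrt(326870)/5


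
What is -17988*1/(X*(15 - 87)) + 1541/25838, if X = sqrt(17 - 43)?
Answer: 1541/25838 - 1499*I*sqrt(26)/156 ≈ 0.059641 - 48.996*I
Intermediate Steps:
X = I*sqrt(26) (X = sqrt(-26) = I*sqrt(26) ≈ 5.099*I)
-17988*1/(X*(15 - 87)) + 1541/25838 = -17988*(-I*sqrt(26)/(26*(15 - 87))) + 1541/25838 = -17988*I*sqrt(26)/1872 + 1541*(1/25838) = -17988*I*sqrt(26)/1872 + 1541/25838 = -1499*I*sqrt(26)/156 + 1541/25838 = 1541/25838 - 1499*I*sqrt(26)/156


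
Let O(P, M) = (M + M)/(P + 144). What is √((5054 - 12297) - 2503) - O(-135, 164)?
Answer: -328/9 + I*√9746 ≈ -36.444 + 98.722*I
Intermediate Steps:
O(P, M) = 2*M/(144 + P) (O(P, M) = (2*M)/(144 + P) = 2*M/(144 + P))
√((5054 - 12297) - 2503) - O(-135, 164) = √((5054 - 12297) - 2503) - 2*164/(144 - 135) = √(-7243 - 2503) - 2*164/9 = √(-9746) - 2*164/9 = I*√9746 - 1*328/9 = I*√9746 - 328/9 = -328/9 + I*√9746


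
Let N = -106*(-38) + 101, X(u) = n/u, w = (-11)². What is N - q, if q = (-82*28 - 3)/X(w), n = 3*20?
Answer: 525919/60 ≈ 8765.3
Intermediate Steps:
w = 121
n = 60
X(u) = 60/u
N = 4129 (N = 4028 + 101 = 4129)
q = -278179/60 (q = (-82*28 - 3)/((60/121)) = (-2296 - 3)/((60*(1/121))) = -2299/60/121 = -2299*121/60 = -278179/60 ≈ -4636.3)
N - q = 4129 - 1*(-278179/60) = 4129 + 278179/60 = 525919/60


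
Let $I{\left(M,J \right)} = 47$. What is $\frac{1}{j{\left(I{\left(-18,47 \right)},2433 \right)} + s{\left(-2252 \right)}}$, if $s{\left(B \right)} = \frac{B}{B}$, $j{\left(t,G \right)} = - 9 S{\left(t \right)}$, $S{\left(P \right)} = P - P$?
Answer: $1$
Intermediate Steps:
$S{\left(P \right)} = 0$
$j{\left(t,G \right)} = 0$ ($j{\left(t,G \right)} = \left(-9\right) 0 = 0$)
$s{\left(B \right)} = 1$
$\frac{1}{j{\left(I{\left(-18,47 \right)},2433 \right)} + s{\left(-2252 \right)}} = \frac{1}{0 + 1} = 1^{-1} = 1$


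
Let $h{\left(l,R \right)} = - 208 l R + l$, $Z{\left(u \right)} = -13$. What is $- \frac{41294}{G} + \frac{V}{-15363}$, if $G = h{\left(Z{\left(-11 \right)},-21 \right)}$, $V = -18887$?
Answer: $\frac{1707124661}{872572311} \approx 1.9564$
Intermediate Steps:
$h{\left(l,R \right)} = l - 208 R l$ ($h{\left(l,R \right)} = - 208 R l + l = l - 208 R l$)
$G = -56797$ ($G = - 13 \left(1 - -4368\right) = - 13 \left(1 + 4368\right) = \left(-13\right) 4369 = -56797$)
$- \frac{41294}{G} + \frac{V}{-15363} = - \frac{41294}{-56797} - \frac{18887}{-15363} = \left(-41294\right) \left(- \frac{1}{56797}\right) - - \frac{18887}{15363} = \frac{41294}{56797} + \frac{18887}{15363} = \frac{1707124661}{872572311}$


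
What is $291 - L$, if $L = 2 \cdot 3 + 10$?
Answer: $275$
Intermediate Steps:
$L = 16$ ($L = 6 + 10 = 16$)
$291 - L = 291 - 16 = 275$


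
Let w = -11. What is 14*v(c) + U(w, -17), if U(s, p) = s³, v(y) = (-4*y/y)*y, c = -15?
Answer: -491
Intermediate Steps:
v(y) = -4*y (v(y) = (-4*1)*y = -4*y)
14*v(c) + U(w, -17) = 14*(-4*(-15)) + (-11)³ = 14*60 - 1331 = 840 - 1331 = -491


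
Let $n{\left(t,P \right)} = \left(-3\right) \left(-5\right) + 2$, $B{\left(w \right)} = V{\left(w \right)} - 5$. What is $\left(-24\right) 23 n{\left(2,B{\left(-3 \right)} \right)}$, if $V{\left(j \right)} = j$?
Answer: $-9384$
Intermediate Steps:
$B{\left(w \right)} = -5 + w$ ($B{\left(w \right)} = w - 5 = -5 + w$)
$n{\left(t,P \right)} = 17$ ($n{\left(t,P \right)} = 15 + 2 = 17$)
$\left(-24\right) 23 n{\left(2,B{\left(-3 \right)} \right)} = \left(-24\right) 23 \cdot 17 = \left(-552\right) 17 = -9384$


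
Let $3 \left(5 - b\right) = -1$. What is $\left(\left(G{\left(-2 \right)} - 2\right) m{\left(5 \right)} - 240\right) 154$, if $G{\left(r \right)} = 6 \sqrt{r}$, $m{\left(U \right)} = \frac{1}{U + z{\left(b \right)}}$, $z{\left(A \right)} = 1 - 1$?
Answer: $- \frac{185108}{5} + \frac{924 i \sqrt{2}}{5} \approx -37022.0 + 261.35 i$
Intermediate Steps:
$b = \frac{16}{3}$ ($b = 5 - - \frac{1}{3} = 5 + \frac{1}{3} = \frac{16}{3} \approx 5.3333$)
$z{\left(A \right)} = 0$ ($z{\left(A \right)} = 1 - 1 = 0$)
$m{\left(U \right)} = \frac{1}{U}$ ($m{\left(U \right)} = \frac{1}{U + 0} = \frac{1}{U}$)
$\left(\left(G{\left(-2 \right)} - 2\right) m{\left(5 \right)} - 240\right) 154 = \left(\frac{6 \sqrt{-2} - 2}{5} - 240\right) 154 = \left(\left(6 i \sqrt{2} - 2\right) \frac{1}{5} - 240\right) 154 = \left(\left(-2 + 6 i \sqrt{2}\right) \frac{1}{5} - 240\right) 154 = \left(\left(- \frac{2}{5} + \frac{6 i \sqrt{2}}{5}\right) - 240\right) 154 = \left(- \frac{1202}{5} + \frac{6 i \sqrt{2}}{5}\right) 154 = - \frac{185108}{5} + \frac{924 i \sqrt{2}}{5}$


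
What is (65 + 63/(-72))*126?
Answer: 32319/4 ≈ 8079.8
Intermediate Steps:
(65 + 63/(-72))*126 = (65 + 63*(-1/72))*126 = (65 - 7/8)*126 = (513/8)*126 = 32319/4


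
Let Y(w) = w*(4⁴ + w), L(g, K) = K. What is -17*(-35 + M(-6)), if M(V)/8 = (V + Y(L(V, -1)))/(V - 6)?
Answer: -2363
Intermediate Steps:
Y(w) = w*(256 + w)
M(V) = 8*(-255 + V)/(-6 + V) (M(V) = 8*((V - (256 - 1))/(V - 6)) = 8*((V - 1*255)/(-6 + V)) = 8*((V - 255)/(-6 + V)) = 8*((-255 + V)/(-6 + V)) = 8*(-255 + V)/(-6 + V))
-17*(-35 + M(-6)) = -17*(-35 + 8*(-255 - 6)/(-6 - 6)) = -17*(-35 + 8*(-261)/(-12)) = -17*(-35 + 8*(-1/12)*(-261)) = -17*(-35 + 174) = -17*139 = -2363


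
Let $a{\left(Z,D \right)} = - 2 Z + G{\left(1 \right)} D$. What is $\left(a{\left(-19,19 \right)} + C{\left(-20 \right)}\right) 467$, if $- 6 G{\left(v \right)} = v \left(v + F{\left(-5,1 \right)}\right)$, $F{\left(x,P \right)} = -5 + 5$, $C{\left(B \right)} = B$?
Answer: $\frac{41563}{6} \approx 6927.2$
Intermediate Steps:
$F{\left(x,P \right)} = 0$
$G{\left(v \right)} = - \frac{v^{2}}{6}$ ($G{\left(v \right)} = - \frac{v \left(v + 0\right)}{6} = - \frac{v v}{6} = - \frac{v^{2}}{6}$)
$a{\left(Z,D \right)} = - 2 Z - \frac{D}{6}$ ($a{\left(Z,D \right)} = - 2 Z + - \frac{1^{2}}{6} D = - 2 Z + \left(- \frac{1}{6}\right) 1 D = - 2 Z - \frac{D}{6}$)
$\left(a{\left(-19,19 \right)} + C{\left(-20 \right)}\right) 467 = \left(\left(\left(-2\right) \left(-19\right) - \frac{19}{6}\right) - 20\right) 467 = \left(\left(38 - \frac{19}{6}\right) - 20\right) 467 = \left(\frac{209}{6} - 20\right) 467 = \frac{89}{6} \cdot 467 = \frac{41563}{6}$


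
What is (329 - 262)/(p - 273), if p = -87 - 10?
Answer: -67/370 ≈ -0.18108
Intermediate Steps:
p = -97
(329 - 262)/(p - 273) = (329 - 262)/(-97 - 273) = 67/(-370) = 67*(-1/370) = -67/370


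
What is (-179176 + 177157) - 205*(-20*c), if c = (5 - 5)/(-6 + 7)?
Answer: -2019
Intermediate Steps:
c = 0 (c = 0/1 = 0*1 = 0)
(-179176 + 177157) - 205*(-20*c) = (-179176 + 177157) - 205*(-20*0) = -2019 - 205*0 = -2019 - 1*0 = -2019 + 0 = -2019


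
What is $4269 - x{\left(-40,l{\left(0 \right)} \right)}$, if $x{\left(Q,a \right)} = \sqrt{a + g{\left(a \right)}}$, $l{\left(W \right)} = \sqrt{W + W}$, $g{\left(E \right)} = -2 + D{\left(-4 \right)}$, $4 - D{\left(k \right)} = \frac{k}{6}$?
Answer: $4269 - \frac{2 \sqrt{6}}{3} \approx 4267.4$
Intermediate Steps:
$D{\left(k \right)} = 4 - \frac{k}{6}$
$g{\left(E \right)} = \frac{8}{3}$ ($g{\left(E \right)} = -2 + \left(4 - - \frac{2}{3}\right) = -2 + \left(4 + \frac{2}{3}\right) = -2 + \frac{14}{3} = \frac{8}{3}$)
$l{\left(W \right)} = \sqrt{2} \sqrt{W}$ ($l{\left(W \right)} = \sqrt{2 W} = \sqrt{2} \sqrt{W}$)
$x{\left(Q,a \right)} = \sqrt{\frac{8}{3} + a}$ ($x{\left(Q,a \right)} = \sqrt{a + \frac{8}{3}} = \sqrt{\frac{8}{3} + a}$)
$4269 - x{\left(-40,l{\left(0 \right)} \right)} = 4269 - \frac{\sqrt{24 + 9 \sqrt{2} \sqrt{0}}}{3} = 4269 - \frac{\sqrt{24 + 9 \sqrt{2} \cdot 0}}{3} = 4269 - \frac{\sqrt{24 + 9 \cdot 0}}{3} = 4269 - \frac{\sqrt{24 + 0}}{3} = 4269 - \frac{\sqrt{24}}{3} = 4269 - \frac{2 \sqrt{6}}{3}$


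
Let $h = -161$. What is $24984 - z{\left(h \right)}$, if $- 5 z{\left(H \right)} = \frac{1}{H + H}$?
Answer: $\frac{40224239}{1610} \approx 24984.0$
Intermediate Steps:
$z{\left(H \right)} = - \frac{1}{10 H}$ ($z{\left(H \right)} = - \frac{1}{5 \left(H + H\right)} = - \frac{1}{5 \cdot 2 H} = - \frac{\frac{1}{2} \frac{1}{H}}{5} = - \frac{1}{10 H}$)
$24984 - z{\left(h \right)} = 24984 - - \frac{1}{10 \left(-161\right)} = 24984 - \left(- \frac{1}{10}\right) \left(- \frac{1}{161}\right) = 24984 - \frac{1}{1610} = \frac{40224239}{1610}$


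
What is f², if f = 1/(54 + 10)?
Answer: 1/4096 ≈ 0.00024414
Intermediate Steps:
f = 1/64 ≈ 0.015625
f² = (1/64)² = 1/4096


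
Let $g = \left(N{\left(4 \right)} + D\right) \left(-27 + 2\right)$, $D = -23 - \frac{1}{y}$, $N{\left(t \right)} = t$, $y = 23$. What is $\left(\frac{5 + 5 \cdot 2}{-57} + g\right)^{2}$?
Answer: $\frac{43236964225}{190969} \approx 2.2641 \cdot 10^{5}$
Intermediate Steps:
$D = - \frac{530}{23}$ ($D = -23 - \frac{1}{23} = - \frac{530}{23} \approx -23.043$)
$g = \frac{10950}{23}$ ($g = \left(4 - \frac{530}{23}\right) \left(-27 + 2\right) = \left(- \frac{438}{23}\right) \left(-25\right) = \frac{10950}{23} \approx 476.09$)
$\left(\frac{5 + 5 \cdot 2}{-57} + g\right)^{2} = \left(\frac{5 + 5 \cdot 2}{-57} + \frac{10950}{23}\right)^{2} = \left(\left(5 + 10\right) \left(- \frac{1}{57}\right) + \frac{10950}{23}\right)^{2} = \left(15 \left(- \frac{1}{57}\right) + \frac{10950}{23}\right)^{2} = \left(- \frac{5}{19} + \frac{10950}{23}\right)^{2} = \left(\frac{207935}{437}\right)^{2} = \frac{43236964225}{190969}$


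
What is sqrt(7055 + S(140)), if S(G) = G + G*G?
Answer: sqrt(26795) ≈ 163.69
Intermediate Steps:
S(G) = G + G**2
sqrt(7055 + S(140)) = sqrt(7055 + 140*(1 + 140)) = sqrt(7055 + 140*141) = sqrt(7055 + 19740) = sqrt(26795)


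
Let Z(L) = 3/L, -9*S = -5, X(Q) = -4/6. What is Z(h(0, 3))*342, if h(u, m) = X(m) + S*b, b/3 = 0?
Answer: -1539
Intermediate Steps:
b = 0 (b = 3*0 = 0)
X(Q) = -⅔ (X(Q) = -4*⅙ = -⅔)
S = 5/9 (S = -⅑*(-5) = 5/9 ≈ 0.55556)
h(u, m) = -⅔ (h(u, m) = -⅔ + (5/9)*0 = -⅔ + 0 = -⅔)
Z(h(0, 3))*342 = (3/(-⅔))*342 = (3*(-3/2))*342 = -9/2*342 = -1539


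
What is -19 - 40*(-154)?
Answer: 6141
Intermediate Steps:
-19 - 40*(-154) = -19 + 6160 = 6141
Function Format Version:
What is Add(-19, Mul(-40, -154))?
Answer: 6141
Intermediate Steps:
Add(-19, Mul(-40, -154)) = Add(-19, 6160) = 6141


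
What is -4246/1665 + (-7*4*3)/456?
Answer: -173003/63270 ≈ -2.7344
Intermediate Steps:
-4246/1665 + (-7*4*3)/456 = -4246*1/1665 - 28*3*(1/456) = -4246/1665 - 84*1/456 = -4246/1665 - 7/38 = -173003/63270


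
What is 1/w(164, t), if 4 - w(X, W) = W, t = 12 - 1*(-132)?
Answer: -1/140 ≈ -0.0071429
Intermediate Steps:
t = 144 (t = 12 + 132 = 144)
w(X, W) = 4 - W
1/w(164, t) = 1/(4 - 1*144) = 1/(4 - 144) = 1/(-140) = -1/140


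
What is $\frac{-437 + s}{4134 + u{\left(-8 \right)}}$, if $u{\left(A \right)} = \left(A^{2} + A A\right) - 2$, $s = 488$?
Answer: $\frac{17}{1420} \approx 0.011972$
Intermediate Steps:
$u{\left(A \right)} = -2 + 2 A^{2}$ ($u{\left(A \right)} = \left(A^{2} + A^{2}\right) - 2 = 2 A^{2} - 2 = -2 + 2 A^{2}$)
$\frac{-437 + s}{4134 + u{\left(-8 \right)}} = \frac{-437 + 488}{4134 - \left(2 - 2 \left(-8\right)^{2}\right)} = \frac{51}{4134 + \left(-2 + 2 \cdot 64\right)} = \frac{51}{4134 + \left(-2 + 128\right)} = \frac{51}{4134 + 126} = \frac{51}{4260} = 51 \cdot \frac{1}{4260} = \frac{17}{1420}$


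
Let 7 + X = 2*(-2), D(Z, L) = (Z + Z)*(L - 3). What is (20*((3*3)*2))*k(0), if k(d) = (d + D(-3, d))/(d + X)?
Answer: -6480/11 ≈ -589.09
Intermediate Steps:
D(Z, L) = 2*Z*(-3 + L) (D(Z, L) = (2*Z)*(-3 + L) = 2*Z*(-3 + L))
X = -11 (X = -7 + 2*(-2) = -7 - 4 = -11)
k(d) = (18 - 5*d)/(-11 + d) (k(d) = (d + 2*(-3)*(-3 + d))/(d - 11) = (d + (18 - 6*d))/(-11 + d) = (18 - 5*d)/(-11 + d))
(20*((3*3)*2))*k(0) = (20*((3*3)*2))*((18 - 5*0)/(-11 + 0)) = (20*(9*2))*((18 + 0)/(-11)) = (20*18)*(-1/11*18) = 360*(-18/11) = -6480/11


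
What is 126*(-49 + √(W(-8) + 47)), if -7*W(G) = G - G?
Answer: -6174 + 126*√47 ≈ -5310.2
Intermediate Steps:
W(G) = 0 (W(G) = -(G - G)/7 = -⅐*0 = 0)
126*(-49 + √(W(-8) + 47)) = 126*(-49 + √(0 + 47)) = 126*(-49 + √47) = -6174 + 126*√47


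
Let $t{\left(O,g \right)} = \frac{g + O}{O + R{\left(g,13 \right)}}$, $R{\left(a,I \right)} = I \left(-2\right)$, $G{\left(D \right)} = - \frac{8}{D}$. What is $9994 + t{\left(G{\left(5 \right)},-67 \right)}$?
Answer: $\frac{1379515}{138} \approx 9996.5$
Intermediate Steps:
$R{\left(a,I \right)} = - 2 I$
$t{\left(O,g \right)} = \frac{O + g}{-26 + O}$ ($t{\left(O,g \right)} = \frac{g + O}{O - 26} = \frac{O + g}{O - 26} = \frac{O + g}{-26 + O}$)
$9994 + t{\left(G{\left(5 \right)},-67 \right)} = 9994 + \frac{- \frac{8}{5} - 67}{-26 - \frac{8}{5}} = 9994 + \frac{1}{- \frac{138}{5}} \left(- \frac{343}{5}\right) = 9994 - - \frac{343}{138} = 9994 + \frac{343}{138} = \frac{1379515}{138}$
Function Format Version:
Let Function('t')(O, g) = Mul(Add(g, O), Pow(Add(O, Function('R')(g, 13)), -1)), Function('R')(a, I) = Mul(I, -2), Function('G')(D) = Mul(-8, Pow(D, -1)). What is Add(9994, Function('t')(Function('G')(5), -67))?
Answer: Rational(1379515, 138) ≈ 9996.5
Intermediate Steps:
Function('R')(a, I) = Mul(-2, I)
Function('t')(O, g) = Mul(Pow(Add(-26, O), -1), Add(O, g)) (Function('t')(O, g) = Mul(Add(g, O), Pow(Add(O, Mul(-2, 13)), -1)) = Mul(Add(O, g), Pow(Add(O, -26), -1)) = Mul(Add(O, g), Pow(Add(-26, O), -1)) = Mul(Pow(Add(-26, O), -1), Add(O, g)))
Add(9994, Function('t')(Function('G')(5), -67)) = Add(9994, Mul(Pow(Add(-26, Mul(-8, Pow(5, -1))), -1), Add(Mul(-8, Pow(5, -1)), -67))) = Add(9994, Mul(Pow(Add(-26, Mul(-8, Rational(1, 5))), -1), Add(Mul(-8, Rational(1, 5)), -67))) = Add(9994, Mul(Pow(Add(-26, Rational(-8, 5)), -1), Add(Rational(-8, 5), -67))) = Add(9994, Mul(Pow(Rational(-138, 5), -1), Rational(-343, 5))) = Add(9994, Mul(Rational(-5, 138), Rational(-343, 5))) = Add(9994, Rational(343, 138)) = Rational(1379515, 138)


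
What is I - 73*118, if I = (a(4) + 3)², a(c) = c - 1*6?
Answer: -8613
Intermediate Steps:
a(c) = -6 + c (a(c) = c - 6 = -6 + c)
I = 1 (I = ((-6 + 4) + 3)² = (-2 + 3)² = 1² = 1)
I - 73*118 = 1 - 73*118 = 1 - 8614 = -8613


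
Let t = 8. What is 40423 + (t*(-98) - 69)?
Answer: 39570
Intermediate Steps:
40423 + (t*(-98) - 69) = 40423 + (8*(-98) - 69) = 40423 + (-784 - 69) = 40423 - 853 = 39570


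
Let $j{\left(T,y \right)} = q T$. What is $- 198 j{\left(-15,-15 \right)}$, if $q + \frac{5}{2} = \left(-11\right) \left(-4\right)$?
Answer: $123255$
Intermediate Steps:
$q = \frac{83}{2}$ ($q = - \frac{5}{2} - -44 = - \frac{5}{2} + 44 = \frac{83}{2} \approx 41.5$)
$j{\left(T,y \right)} = \frac{83 T}{2}$
$- 198 j{\left(-15,-15 \right)} = - 198 \cdot \frac{83}{2} \left(-15\right) = \left(-198\right) \left(- \frac{1245}{2}\right) = 123255$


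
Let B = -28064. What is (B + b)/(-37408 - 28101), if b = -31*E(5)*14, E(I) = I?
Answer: 30234/65509 ≈ 0.46152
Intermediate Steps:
b = -2170 (b = -31*5*14 = -155*14 = -2170)
(B + b)/(-37408 - 28101) = (-28064 - 2170)/(-37408 - 28101) = -30234/(-65509) = -30234*(-1/65509) = 30234/65509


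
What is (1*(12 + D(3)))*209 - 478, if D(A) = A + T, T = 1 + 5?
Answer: 3911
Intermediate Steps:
T = 6
D(A) = 6 + A (D(A) = A + 6 = 6 + A)
(1*(12 + D(3)))*209 - 478 = (1*(12 + (6 + 3)))*209 - 478 = (1*(12 + 9))*209 - 478 = (1*21)*209 - 478 = 21*209 - 478 = 4389 - 478 = 3911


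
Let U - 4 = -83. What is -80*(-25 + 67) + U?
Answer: -3439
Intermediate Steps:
U = -79 (U = 4 - 83 = -79)
-80*(-25 + 67) + U = -80*(-25 + 67) - 79 = -80*42 - 79 = -3360 - 79 = -3439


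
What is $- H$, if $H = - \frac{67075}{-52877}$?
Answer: $- \frac{67075}{52877} \approx -1.2685$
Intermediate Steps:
$H = \frac{67075}{52877}$ ($H = \left(-67075\right) \left(- \frac{1}{52877}\right) = \frac{67075}{52877} \approx 1.2685$)
$- H = \left(-1\right) \frac{67075}{52877} = - \frac{67075}{52877}$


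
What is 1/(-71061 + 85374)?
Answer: 1/14313 ≈ 6.9867e-5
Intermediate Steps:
1/(-71061 + 85374) = 1/14313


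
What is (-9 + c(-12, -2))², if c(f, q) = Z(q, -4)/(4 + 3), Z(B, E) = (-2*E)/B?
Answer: 4489/49 ≈ 91.612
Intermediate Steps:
Z(B, E) = -2*E/B
c(f, q) = 8/(7*q) (c(f, q) = (-2*(-4)/q)/(4 + 3) = (8/q)/7 = (8/q)*(⅐) = 8/(7*q))
(-9 + c(-12, -2))² = (-9 + (8/7)/(-2))² = (-9 + (8/7)*(-½))² = (-9 - 4/7)² = (-67/7)² = 4489/49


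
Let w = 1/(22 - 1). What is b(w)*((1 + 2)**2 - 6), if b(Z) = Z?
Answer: 1/7 ≈ 0.14286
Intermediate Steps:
w = 1/21 ≈ 0.047619
b(w)*((1 + 2)**2 - 6) = ((1 + 2)**2 - 6)/21 = (3**2 - 6)/21 = (9 - 6)/21 = (1/21)*3 = 1/7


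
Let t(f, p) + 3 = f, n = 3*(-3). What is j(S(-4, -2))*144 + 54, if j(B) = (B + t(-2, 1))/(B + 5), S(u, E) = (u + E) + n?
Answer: 342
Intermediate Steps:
n = -9
t(f, p) = -3 + f
S(u, E) = -9 + E + u (S(u, E) = (u + E) - 9 = (E + u) - 9 = -9 + E + u)
j(B) = (-5 + B)/(5 + B) (j(B) = (B + (-3 - 2))/(B + 5) = (B - 5)/(5 + B) = (-5 + B)/(5 + B))
j(S(-4, -2))*144 + 54 = ((-5 + (-9 - 2 - 4))/(5 + (-9 - 2 - 4)))*144 + 54 = ((-5 - 15)/(5 - 15))*144 + 54 = (-20/(-10))*144 + 54 = -⅒*(-20)*144 + 54 = 2*144 + 54 = 288 + 54 = 342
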